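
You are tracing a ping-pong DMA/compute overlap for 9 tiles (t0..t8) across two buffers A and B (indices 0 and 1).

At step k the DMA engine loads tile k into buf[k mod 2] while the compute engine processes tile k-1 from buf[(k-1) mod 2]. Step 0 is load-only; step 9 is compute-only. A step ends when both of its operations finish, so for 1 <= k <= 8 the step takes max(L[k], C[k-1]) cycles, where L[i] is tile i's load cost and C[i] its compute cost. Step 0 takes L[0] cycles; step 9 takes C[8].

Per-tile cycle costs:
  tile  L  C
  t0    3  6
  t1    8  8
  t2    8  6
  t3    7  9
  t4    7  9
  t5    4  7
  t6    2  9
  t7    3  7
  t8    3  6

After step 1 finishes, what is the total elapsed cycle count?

end_cycle[1] = 11

[0] DMA t0→A (3c) ∥ CU idle ⇒ 3c, clock 3
[1] DMA t1→B (8c) ∥ CU A:t0 (6c) ⇒ 8c, clock 11
[2] DMA t2→A (8c) ∥ CU B:t1 (8c) ⇒ 8c, clock 19
[3] DMA t3→B (7c) ∥ CU A:t2 (6c) ⇒ 7c, clock 26
[4] DMA t4→A (7c) ∥ CU B:t3 (9c) ⇒ 9c, clock 35
[5] DMA t5→B (4c) ∥ CU A:t4 (9c) ⇒ 9c, clock 44
[6] DMA t6→A (2c) ∥ CU B:t5 (7c) ⇒ 7c, clock 51
[7] DMA t7→B (3c) ∥ CU A:t6 (9c) ⇒ 9c, clock 60
[8] DMA t8→A (3c) ∥ CU B:t7 (7c) ⇒ 7c, clock 67
[9] DMA idle ∥ CU A:t8 (6c) ⇒ 6c, clock 73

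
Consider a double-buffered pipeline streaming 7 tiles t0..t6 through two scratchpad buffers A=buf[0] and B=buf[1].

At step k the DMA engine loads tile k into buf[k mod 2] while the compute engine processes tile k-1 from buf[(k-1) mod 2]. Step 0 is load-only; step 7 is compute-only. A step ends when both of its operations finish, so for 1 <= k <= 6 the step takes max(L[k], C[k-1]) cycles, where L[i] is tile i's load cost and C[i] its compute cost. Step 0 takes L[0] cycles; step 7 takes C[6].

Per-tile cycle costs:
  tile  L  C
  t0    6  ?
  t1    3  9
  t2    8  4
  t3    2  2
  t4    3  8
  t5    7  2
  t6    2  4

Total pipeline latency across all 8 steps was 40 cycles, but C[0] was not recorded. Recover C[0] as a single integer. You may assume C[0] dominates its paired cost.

C[0] = 4

step 0 = dur = L[0]=6 = 6
step 1 = dur = max(L[1]=3, C[0]=?) = C[0]  (unknown; binding)
step 2 = dur = max(L[2]=8, C[1]=9) = 9
step 3 = dur = max(L[3]=2, C[2]=4) = 4
step 4 = dur = max(L[4]=3, C[3]=2) = 3
step 5 = dur = max(L[5]=7, C[4]=8) = 8
step 6 = dur = max(L[6]=2, C[5]=2) = 2
step 7 = dur = C[6]=4 = 4
sum of known step durations = 36
dur[1] = total - known = 40 - 36 = 4
C[0] is the binding max in step 1, so C[0] = dur[1] = 4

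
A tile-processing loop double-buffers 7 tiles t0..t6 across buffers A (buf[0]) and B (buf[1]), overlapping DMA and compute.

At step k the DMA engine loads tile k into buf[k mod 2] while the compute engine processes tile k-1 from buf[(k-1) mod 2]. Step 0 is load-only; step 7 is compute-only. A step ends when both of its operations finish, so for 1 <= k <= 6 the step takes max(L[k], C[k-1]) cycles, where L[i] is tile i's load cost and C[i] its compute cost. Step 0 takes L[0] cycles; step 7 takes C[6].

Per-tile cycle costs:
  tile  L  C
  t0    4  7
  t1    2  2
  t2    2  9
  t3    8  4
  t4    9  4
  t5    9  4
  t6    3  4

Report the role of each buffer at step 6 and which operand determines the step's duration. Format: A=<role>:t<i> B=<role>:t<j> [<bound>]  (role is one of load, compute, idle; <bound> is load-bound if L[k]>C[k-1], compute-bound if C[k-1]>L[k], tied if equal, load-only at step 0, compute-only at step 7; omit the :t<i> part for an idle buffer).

step 0: L[0]=4 → dur=4, Σ=4 | A=load:t0 B=idle [load-only]
step 1: L[1]=2 C[0]=7 → dur=7, Σ=11 | A=compute:t0 B=load:t1 [compute-bound]
step 2: L[2]=2 C[1]=2 → dur=2, Σ=13 | A=load:t2 B=compute:t1 [tied]
step 3: L[3]=8 C[2]=9 → dur=9, Σ=22 | A=compute:t2 B=load:t3 [compute-bound]
step 4: L[4]=9 C[3]=4 → dur=9, Σ=31 | A=load:t4 B=compute:t3 [load-bound]
step 5: L[5]=9 C[4]=4 → dur=9, Σ=40 | A=compute:t4 B=load:t5 [load-bound]
step 6: L[6]=3 C[5]=4 → dur=4, Σ=44 | A=load:t6 B=compute:t5 [compute-bound]
step 7: C[6]=4 → dur=4, Σ=48 | A=compute:t6 B=idle [compute-only]

step 6: A=load:t6 B=compute:t5 [compute-bound]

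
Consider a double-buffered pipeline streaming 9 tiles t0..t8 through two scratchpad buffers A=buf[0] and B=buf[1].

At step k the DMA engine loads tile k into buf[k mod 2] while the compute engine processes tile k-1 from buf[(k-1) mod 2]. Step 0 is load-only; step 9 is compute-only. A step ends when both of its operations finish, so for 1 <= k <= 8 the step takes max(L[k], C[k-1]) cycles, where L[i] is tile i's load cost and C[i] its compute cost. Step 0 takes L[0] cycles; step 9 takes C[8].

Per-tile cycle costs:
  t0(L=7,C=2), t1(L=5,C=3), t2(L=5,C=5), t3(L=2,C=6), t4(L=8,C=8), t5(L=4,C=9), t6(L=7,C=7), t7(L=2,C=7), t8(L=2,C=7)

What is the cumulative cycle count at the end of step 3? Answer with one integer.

k=0 load=t0/7c comp=- wait=7 total=7
k=1 load=t1/5c comp=t0/2c wait=5 total=12
k=2 load=t2/5c comp=t1/3c wait=5 total=17
k=3 load=t3/2c comp=t2/5c wait=5 total=22
k=4 load=t4/8c comp=t3/6c wait=8 total=30
k=5 load=t5/4c comp=t4/8c wait=8 total=38
k=6 load=t6/7c comp=t5/9c wait=9 total=47
k=7 load=t7/2c comp=t6/7c wait=7 total=54
k=8 load=t8/2c comp=t7/7c wait=7 total=61
k=9 load=- comp=t8/7c wait=7 total=68

end_cycle[3] = 22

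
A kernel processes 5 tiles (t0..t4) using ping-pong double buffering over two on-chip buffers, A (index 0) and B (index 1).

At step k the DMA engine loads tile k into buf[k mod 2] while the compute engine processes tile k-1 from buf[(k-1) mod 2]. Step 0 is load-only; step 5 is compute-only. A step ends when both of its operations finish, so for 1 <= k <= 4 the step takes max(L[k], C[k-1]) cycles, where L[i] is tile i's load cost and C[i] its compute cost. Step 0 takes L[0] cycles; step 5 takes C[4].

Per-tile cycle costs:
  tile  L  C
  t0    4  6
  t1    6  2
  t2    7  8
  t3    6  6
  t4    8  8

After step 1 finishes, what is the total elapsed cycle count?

step 0: L[0]=4 → dur=4, Σ=4 | A=load:t0 B=idle [load-only]
step 1: L[1]=6 C[0]=6 → dur=6, Σ=10 | A=compute:t0 B=load:t1 [tied]
step 2: L[2]=7 C[1]=2 → dur=7, Σ=17 | A=load:t2 B=compute:t1 [load-bound]
step 3: L[3]=6 C[2]=8 → dur=8, Σ=25 | A=compute:t2 B=load:t3 [compute-bound]
step 4: L[4]=8 C[3]=6 → dur=8, Σ=33 | A=load:t4 B=compute:t3 [load-bound]
step 5: C[4]=8 → dur=8, Σ=41 | A=compute:t4 B=idle [compute-only]

end_cycle[1] = 10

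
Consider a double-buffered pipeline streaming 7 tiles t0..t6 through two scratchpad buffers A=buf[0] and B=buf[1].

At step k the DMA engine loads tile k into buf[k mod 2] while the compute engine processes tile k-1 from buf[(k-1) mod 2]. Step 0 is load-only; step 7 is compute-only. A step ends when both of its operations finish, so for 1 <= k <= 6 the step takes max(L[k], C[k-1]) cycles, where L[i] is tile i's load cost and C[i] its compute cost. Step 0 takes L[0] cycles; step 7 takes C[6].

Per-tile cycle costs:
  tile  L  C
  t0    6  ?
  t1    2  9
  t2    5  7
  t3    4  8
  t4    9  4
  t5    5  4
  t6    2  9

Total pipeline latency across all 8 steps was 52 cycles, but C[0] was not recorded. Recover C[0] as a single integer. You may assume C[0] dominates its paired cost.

step 0 → dur = L[0]=6 = 6
step 1 → dur = max(L[1]=2, C[0]=?) = C[0]  (unknown; binding)
step 2 → dur = max(L[2]=5, C[1]=9) = 9
step 3 → dur = max(L[3]=4, C[2]=7) = 7
step 4 → dur = max(L[4]=9, C[3]=8) = 9
step 5 → dur = max(L[5]=5, C[4]=4) = 5
step 6 → dur = max(L[6]=2, C[5]=4) = 4
step 7 → dur = C[6]=9 = 9
sum of known step durations = 49
dur[1] = total - known = 52 - 49 = 3
C[0] is the binding max in step 1, so C[0] = dur[1] = 3

C[0] = 3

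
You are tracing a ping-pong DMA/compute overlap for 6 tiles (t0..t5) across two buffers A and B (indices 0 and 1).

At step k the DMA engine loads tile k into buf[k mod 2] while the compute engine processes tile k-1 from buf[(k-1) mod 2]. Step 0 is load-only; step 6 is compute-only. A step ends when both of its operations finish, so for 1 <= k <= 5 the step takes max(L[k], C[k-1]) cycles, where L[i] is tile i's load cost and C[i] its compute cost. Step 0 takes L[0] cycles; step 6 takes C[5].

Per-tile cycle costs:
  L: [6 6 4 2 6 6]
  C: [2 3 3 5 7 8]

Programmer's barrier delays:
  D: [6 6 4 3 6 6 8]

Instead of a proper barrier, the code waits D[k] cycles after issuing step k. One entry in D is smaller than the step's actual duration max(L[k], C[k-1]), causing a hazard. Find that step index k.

hazard at step 5

[0] required=L[0]=6=6 vs D=6 ok
[1] required=max(L[1]=6,C[0]=2)=6 vs D=6 ok
[2] required=max(L[2]=4,C[1]=3)=4 vs D=4 ok
[3] required=max(L[3]=2,C[2]=3)=3 vs D=3 ok
[4] required=max(L[4]=6,C[3]=5)=6 vs D=6 ok
[5] required=max(L[5]=6,C[4]=7)=7 vs D=6 SHORT
[6] required=C[5]=8=8 vs D=8 ok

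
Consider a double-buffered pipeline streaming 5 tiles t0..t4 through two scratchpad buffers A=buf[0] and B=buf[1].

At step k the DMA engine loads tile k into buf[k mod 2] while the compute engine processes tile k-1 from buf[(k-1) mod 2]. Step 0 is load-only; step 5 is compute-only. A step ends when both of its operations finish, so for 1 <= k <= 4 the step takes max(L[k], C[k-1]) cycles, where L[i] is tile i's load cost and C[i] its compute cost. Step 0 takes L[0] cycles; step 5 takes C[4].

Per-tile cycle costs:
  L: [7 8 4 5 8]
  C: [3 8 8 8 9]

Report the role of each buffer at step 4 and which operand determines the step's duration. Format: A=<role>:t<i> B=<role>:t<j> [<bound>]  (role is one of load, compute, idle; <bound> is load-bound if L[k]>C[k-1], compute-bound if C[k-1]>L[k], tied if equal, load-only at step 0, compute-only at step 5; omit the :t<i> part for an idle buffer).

step 4: A=load:t4 B=compute:t3 [tied]

k=0 load=t0/7c comp=- wait=7 total=7
k=1 load=t1/8c comp=t0/3c wait=8 total=15
k=2 load=t2/4c comp=t1/8c wait=8 total=23
k=3 load=t3/5c comp=t2/8c wait=8 total=31
k=4 load=t4/8c comp=t3/8c wait=8 total=39
k=5 load=- comp=t4/9c wait=9 total=48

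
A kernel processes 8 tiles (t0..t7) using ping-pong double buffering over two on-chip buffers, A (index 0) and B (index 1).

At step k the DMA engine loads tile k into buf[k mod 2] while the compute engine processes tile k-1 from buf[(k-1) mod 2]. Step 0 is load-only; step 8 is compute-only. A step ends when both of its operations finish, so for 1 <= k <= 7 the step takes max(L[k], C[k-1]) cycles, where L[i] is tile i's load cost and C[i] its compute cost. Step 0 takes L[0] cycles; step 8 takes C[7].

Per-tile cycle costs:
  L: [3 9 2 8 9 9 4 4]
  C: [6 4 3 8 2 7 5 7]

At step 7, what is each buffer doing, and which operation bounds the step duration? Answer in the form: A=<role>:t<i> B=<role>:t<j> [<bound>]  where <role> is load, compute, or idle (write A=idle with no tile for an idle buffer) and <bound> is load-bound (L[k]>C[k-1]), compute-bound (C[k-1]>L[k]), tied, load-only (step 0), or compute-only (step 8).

step 7: A=compute:t6 B=load:t7 [compute-bound]

step 0: L[0]=3 → dur=3, Σ=3 | A=load:t0 B=idle [load-only]
step 1: L[1]=9 C[0]=6 → dur=9, Σ=12 | A=compute:t0 B=load:t1 [load-bound]
step 2: L[2]=2 C[1]=4 → dur=4, Σ=16 | A=load:t2 B=compute:t1 [compute-bound]
step 3: L[3]=8 C[2]=3 → dur=8, Σ=24 | A=compute:t2 B=load:t3 [load-bound]
step 4: L[4]=9 C[3]=8 → dur=9, Σ=33 | A=load:t4 B=compute:t3 [load-bound]
step 5: L[5]=9 C[4]=2 → dur=9, Σ=42 | A=compute:t4 B=load:t5 [load-bound]
step 6: L[6]=4 C[5]=7 → dur=7, Σ=49 | A=load:t6 B=compute:t5 [compute-bound]
step 7: L[7]=4 C[6]=5 → dur=5, Σ=54 | A=compute:t6 B=load:t7 [compute-bound]
step 8: C[7]=7 → dur=7, Σ=61 | A=idle B=compute:t7 [compute-only]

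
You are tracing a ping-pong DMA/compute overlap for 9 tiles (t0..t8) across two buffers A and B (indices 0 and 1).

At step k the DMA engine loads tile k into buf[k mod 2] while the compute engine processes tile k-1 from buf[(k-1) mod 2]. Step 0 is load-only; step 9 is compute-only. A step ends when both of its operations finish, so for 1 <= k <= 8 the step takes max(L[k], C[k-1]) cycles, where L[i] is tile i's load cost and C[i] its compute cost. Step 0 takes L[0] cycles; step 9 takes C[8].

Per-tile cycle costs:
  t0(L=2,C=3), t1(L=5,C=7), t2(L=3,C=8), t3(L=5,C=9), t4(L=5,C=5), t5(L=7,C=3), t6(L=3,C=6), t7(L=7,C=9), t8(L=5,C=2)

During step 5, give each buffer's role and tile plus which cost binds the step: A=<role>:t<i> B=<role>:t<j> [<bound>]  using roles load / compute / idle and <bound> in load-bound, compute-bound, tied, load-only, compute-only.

step 5: A=compute:t4 B=load:t5 [load-bound]

[0] DMA t0→A (2c) ∥ CU idle ⇒ 2c, clock 2
[1] DMA t1→B (5c) ∥ CU A:t0 (3c) ⇒ 5c, clock 7
[2] DMA t2→A (3c) ∥ CU B:t1 (7c) ⇒ 7c, clock 14
[3] DMA t3→B (5c) ∥ CU A:t2 (8c) ⇒ 8c, clock 22
[4] DMA t4→A (5c) ∥ CU B:t3 (9c) ⇒ 9c, clock 31
[5] DMA t5→B (7c) ∥ CU A:t4 (5c) ⇒ 7c, clock 38
[6] DMA t6→A (3c) ∥ CU B:t5 (3c) ⇒ 3c, clock 41
[7] DMA t7→B (7c) ∥ CU A:t6 (6c) ⇒ 7c, clock 48
[8] DMA t8→A (5c) ∥ CU B:t7 (9c) ⇒ 9c, clock 57
[9] DMA idle ∥ CU A:t8 (2c) ⇒ 2c, clock 59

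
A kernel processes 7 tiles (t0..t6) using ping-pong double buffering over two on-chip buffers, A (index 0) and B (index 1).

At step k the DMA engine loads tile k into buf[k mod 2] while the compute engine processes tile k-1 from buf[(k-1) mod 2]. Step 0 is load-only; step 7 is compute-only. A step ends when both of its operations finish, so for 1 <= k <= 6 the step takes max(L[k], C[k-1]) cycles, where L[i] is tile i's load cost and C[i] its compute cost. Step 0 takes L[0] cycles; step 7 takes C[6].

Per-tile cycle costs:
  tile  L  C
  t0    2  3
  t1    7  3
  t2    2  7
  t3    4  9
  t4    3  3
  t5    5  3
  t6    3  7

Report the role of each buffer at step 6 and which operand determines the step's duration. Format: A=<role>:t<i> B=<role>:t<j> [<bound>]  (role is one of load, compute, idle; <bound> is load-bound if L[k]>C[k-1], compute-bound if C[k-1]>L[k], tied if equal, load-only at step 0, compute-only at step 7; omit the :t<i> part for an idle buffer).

k=0 load=t0/2c comp=- wait=2 total=2
k=1 load=t1/7c comp=t0/3c wait=7 total=9
k=2 load=t2/2c comp=t1/3c wait=3 total=12
k=3 load=t3/4c comp=t2/7c wait=7 total=19
k=4 load=t4/3c comp=t3/9c wait=9 total=28
k=5 load=t5/5c comp=t4/3c wait=5 total=33
k=6 load=t6/3c comp=t5/3c wait=3 total=36
k=7 load=- comp=t6/7c wait=7 total=43

step 6: A=load:t6 B=compute:t5 [tied]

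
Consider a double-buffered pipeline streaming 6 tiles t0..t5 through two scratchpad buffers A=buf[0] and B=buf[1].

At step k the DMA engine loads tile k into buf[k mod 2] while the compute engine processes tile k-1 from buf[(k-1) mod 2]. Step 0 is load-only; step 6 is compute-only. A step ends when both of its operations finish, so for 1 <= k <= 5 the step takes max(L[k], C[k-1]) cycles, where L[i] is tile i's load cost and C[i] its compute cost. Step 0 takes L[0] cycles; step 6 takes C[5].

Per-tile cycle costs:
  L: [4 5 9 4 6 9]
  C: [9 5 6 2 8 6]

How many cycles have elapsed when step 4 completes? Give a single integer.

  0. 4=4c; end=4; A:t0 B:-
  1. max(5,9)=9c; end=13; A:t0 B:t1
  2. max(9,5)=9c; end=22; A:t2 B:t1
  3. max(4,6)=6c; end=28; A:t2 B:t3
  4. max(6,2)=6c; end=34; A:t4 B:t3
  5. max(9,8)=9c; end=43; A:t4 B:t5
  6. 6=6c; end=49; A:t4 B:t5

end_cycle[4] = 34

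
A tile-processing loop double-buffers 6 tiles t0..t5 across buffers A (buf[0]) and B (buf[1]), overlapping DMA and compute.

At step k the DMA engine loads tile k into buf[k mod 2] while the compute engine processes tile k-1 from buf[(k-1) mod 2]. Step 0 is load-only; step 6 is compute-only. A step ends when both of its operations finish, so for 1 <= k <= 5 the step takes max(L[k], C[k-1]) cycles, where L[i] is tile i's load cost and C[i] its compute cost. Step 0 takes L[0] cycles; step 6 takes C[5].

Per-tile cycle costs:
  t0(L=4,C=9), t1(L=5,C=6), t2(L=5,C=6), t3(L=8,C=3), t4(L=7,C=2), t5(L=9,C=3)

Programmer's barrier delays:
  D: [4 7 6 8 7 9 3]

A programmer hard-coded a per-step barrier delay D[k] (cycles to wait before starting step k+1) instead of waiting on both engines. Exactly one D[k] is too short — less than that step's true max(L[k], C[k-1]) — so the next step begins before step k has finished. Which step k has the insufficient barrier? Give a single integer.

k=0 barrier L[0]=4→4c, D[0]=4 ok
k=1 barrier max(L[1]=5,C[0]=9)→9c, D[1]=7 SHORT
k=2 barrier max(L[2]=5,C[1]=6)→6c, D[2]=6 ok
k=3 barrier max(L[3]=8,C[2]=6)→8c, D[3]=8 ok
k=4 barrier max(L[4]=7,C[3]=3)→7c, D[4]=7 ok
k=5 barrier max(L[5]=9,C[4]=2)→9c, D[5]=9 ok
k=6 barrier C[5]=3→3c, D[6]=3 ok

hazard at step 1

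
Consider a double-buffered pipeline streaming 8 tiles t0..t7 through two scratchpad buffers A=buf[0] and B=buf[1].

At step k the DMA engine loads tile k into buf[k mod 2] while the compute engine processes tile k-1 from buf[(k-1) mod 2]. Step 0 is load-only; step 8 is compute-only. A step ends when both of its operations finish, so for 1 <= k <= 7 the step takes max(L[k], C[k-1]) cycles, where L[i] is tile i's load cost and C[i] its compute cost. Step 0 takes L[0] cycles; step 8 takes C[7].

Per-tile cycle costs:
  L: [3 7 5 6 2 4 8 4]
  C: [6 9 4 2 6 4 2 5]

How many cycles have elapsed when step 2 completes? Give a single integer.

end_cycle[2] = 19

[0] DMA t0→A (3c) ∥ CU idle ⇒ 3c, clock 3
[1] DMA t1→B (7c) ∥ CU A:t0 (6c) ⇒ 7c, clock 10
[2] DMA t2→A (5c) ∥ CU B:t1 (9c) ⇒ 9c, clock 19
[3] DMA t3→B (6c) ∥ CU A:t2 (4c) ⇒ 6c, clock 25
[4] DMA t4→A (2c) ∥ CU B:t3 (2c) ⇒ 2c, clock 27
[5] DMA t5→B (4c) ∥ CU A:t4 (6c) ⇒ 6c, clock 33
[6] DMA t6→A (8c) ∥ CU B:t5 (4c) ⇒ 8c, clock 41
[7] DMA t7→B (4c) ∥ CU A:t6 (2c) ⇒ 4c, clock 45
[8] DMA idle ∥ CU B:t7 (5c) ⇒ 5c, clock 50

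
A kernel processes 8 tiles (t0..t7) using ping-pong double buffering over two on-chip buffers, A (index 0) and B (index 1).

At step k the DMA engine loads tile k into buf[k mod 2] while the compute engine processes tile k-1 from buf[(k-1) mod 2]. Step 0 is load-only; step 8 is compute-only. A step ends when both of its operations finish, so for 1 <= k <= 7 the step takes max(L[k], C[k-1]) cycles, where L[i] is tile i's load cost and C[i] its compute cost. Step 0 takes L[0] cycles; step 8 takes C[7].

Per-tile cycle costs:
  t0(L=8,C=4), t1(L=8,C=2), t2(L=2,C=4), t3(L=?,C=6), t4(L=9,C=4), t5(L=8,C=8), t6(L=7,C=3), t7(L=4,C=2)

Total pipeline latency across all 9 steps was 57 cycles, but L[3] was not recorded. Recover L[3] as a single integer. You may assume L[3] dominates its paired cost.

L[3] = 8

step 0 = dur = L[0]=8 = 8
step 1 = dur = max(L[1]=8, C[0]=4) = 8
step 2 = dur = max(L[2]=2, C[1]=2) = 2
step 3 = dur = max(L[3]=?, C[2]=4) = L[3]  (unknown; binding)
step 4 = dur = max(L[4]=9, C[3]=6) = 9
step 5 = dur = max(L[5]=8, C[4]=4) = 8
step 6 = dur = max(L[6]=7, C[5]=8) = 8
step 7 = dur = max(L[7]=4, C[6]=3) = 4
step 8 = dur = C[7]=2 = 2
sum of known step durations = 49
dur[3] = total - known = 57 - 49 = 8
L[3] is the binding max in step 3, so L[3] = dur[3] = 8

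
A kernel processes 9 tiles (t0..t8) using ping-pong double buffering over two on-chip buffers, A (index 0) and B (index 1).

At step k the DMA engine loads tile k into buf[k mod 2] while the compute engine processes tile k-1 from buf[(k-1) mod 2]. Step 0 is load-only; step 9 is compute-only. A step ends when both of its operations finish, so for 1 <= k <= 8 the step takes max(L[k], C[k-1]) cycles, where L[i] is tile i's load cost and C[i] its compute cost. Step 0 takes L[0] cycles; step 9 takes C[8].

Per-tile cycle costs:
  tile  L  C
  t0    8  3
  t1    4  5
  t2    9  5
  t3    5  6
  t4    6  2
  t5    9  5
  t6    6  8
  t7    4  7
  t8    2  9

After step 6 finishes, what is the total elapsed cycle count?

k=0 load=t0/8c comp=- wait=8 total=8
k=1 load=t1/4c comp=t0/3c wait=4 total=12
k=2 load=t2/9c comp=t1/5c wait=9 total=21
k=3 load=t3/5c comp=t2/5c wait=5 total=26
k=4 load=t4/6c comp=t3/6c wait=6 total=32
k=5 load=t5/9c comp=t4/2c wait=9 total=41
k=6 load=t6/6c comp=t5/5c wait=6 total=47
k=7 load=t7/4c comp=t6/8c wait=8 total=55
k=8 load=t8/2c comp=t7/7c wait=7 total=62
k=9 load=- comp=t8/9c wait=9 total=71

end_cycle[6] = 47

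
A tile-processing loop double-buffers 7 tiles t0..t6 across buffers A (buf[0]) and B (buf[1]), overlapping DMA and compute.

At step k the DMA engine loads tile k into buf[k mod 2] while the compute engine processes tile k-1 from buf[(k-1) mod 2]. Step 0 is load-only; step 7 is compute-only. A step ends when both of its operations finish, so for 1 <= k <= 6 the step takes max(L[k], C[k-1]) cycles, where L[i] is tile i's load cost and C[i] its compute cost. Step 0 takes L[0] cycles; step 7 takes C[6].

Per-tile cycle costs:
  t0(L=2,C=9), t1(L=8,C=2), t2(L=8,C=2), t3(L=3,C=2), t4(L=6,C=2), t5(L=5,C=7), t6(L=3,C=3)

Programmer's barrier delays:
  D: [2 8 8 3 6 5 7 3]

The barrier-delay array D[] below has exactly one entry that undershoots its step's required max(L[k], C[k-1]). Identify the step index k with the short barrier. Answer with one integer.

[0] required=L[0]=2=2 vs D=2 ok
[1] required=max(L[1]=8,C[0]=9)=9 vs D=8 SHORT
[2] required=max(L[2]=8,C[1]=2)=8 vs D=8 ok
[3] required=max(L[3]=3,C[2]=2)=3 vs D=3 ok
[4] required=max(L[4]=6,C[3]=2)=6 vs D=6 ok
[5] required=max(L[5]=5,C[4]=2)=5 vs D=5 ok
[6] required=max(L[6]=3,C[5]=7)=7 vs D=7 ok
[7] required=C[6]=3=3 vs D=3 ok

hazard at step 1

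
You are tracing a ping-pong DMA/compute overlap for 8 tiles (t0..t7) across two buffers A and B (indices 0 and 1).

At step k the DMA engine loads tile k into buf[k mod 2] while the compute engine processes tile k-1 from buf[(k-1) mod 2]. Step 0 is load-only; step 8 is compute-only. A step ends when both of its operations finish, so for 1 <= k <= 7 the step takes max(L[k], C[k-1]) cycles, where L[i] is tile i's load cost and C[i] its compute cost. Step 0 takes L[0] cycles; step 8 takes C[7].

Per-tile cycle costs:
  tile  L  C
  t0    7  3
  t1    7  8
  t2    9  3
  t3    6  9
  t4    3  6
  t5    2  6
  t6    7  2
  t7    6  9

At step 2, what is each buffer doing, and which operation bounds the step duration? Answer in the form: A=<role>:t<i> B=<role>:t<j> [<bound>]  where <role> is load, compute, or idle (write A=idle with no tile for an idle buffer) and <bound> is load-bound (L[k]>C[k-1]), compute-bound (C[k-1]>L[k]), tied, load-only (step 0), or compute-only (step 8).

  0. 7=7c; end=7; A:t0 B:-
  1. max(7,3)=7c; end=14; A:t0 B:t1
  2. max(9,8)=9c; end=23; A:t2 B:t1
  3. max(6,3)=6c; end=29; A:t2 B:t3
  4. max(3,9)=9c; end=38; A:t4 B:t3
  5. max(2,6)=6c; end=44; A:t4 B:t5
  6. max(7,6)=7c; end=51; A:t6 B:t5
  7. max(6,2)=6c; end=57; A:t6 B:t7
  8. 9=9c; end=66; A:t6 B:t7

step 2: A=load:t2 B=compute:t1 [load-bound]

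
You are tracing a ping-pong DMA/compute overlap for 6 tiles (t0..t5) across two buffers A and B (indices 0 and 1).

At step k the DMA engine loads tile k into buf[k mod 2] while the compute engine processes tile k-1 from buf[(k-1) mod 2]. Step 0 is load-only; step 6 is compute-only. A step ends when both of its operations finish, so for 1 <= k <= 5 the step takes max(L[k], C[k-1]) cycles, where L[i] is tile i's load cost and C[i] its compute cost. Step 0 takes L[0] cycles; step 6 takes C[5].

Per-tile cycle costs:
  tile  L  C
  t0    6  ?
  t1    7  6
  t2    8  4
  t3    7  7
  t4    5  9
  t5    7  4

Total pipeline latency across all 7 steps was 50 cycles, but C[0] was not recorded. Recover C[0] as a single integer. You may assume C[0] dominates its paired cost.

C[0] = 9

step 0 = dur = L[0]=6 = 6
step 1 = dur = max(L[1]=7, C[0]=?) = C[0]  (unknown; binding)
step 2 = dur = max(L[2]=8, C[1]=6) = 8
step 3 = dur = max(L[3]=7, C[2]=4) = 7
step 4 = dur = max(L[4]=5, C[3]=7) = 7
step 5 = dur = max(L[5]=7, C[4]=9) = 9
step 6 = dur = C[5]=4 = 4
sum of known step durations = 41
dur[1] = total - known = 50 - 41 = 9
C[0] is the binding max in step 1, so C[0] = dur[1] = 9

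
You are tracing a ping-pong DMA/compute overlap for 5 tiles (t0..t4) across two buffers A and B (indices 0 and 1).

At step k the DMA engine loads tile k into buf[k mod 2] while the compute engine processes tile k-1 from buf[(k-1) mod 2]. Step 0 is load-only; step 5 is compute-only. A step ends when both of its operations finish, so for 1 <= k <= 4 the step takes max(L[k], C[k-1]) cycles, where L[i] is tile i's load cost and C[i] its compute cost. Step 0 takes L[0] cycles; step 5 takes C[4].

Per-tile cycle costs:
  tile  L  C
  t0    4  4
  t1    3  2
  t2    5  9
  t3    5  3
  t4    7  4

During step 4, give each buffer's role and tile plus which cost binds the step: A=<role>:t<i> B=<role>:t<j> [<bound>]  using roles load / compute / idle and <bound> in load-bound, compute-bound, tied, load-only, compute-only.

  0. 4=4c; end=4; A:t0 B:-
  1. max(3,4)=4c; end=8; A:t0 B:t1
  2. max(5,2)=5c; end=13; A:t2 B:t1
  3. max(5,9)=9c; end=22; A:t2 B:t3
  4. max(7,3)=7c; end=29; A:t4 B:t3
  5. 4=4c; end=33; A:t4 B:t3

step 4: A=load:t4 B=compute:t3 [load-bound]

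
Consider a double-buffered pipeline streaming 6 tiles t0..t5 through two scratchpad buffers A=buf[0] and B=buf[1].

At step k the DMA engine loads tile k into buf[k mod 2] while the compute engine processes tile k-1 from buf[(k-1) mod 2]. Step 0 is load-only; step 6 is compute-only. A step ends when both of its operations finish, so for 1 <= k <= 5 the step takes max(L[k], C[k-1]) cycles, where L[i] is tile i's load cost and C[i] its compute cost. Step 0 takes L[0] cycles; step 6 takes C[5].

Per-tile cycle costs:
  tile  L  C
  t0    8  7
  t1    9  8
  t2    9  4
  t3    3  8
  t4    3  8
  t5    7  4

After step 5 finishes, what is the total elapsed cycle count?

step 0: L[0]=8 → dur=8, Σ=8 | A=load:t0 B=idle [load-only]
step 1: L[1]=9 C[0]=7 → dur=9, Σ=17 | A=compute:t0 B=load:t1 [load-bound]
step 2: L[2]=9 C[1]=8 → dur=9, Σ=26 | A=load:t2 B=compute:t1 [load-bound]
step 3: L[3]=3 C[2]=4 → dur=4, Σ=30 | A=compute:t2 B=load:t3 [compute-bound]
step 4: L[4]=3 C[3]=8 → dur=8, Σ=38 | A=load:t4 B=compute:t3 [compute-bound]
step 5: L[5]=7 C[4]=8 → dur=8, Σ=46 | A=compute:t4 B=load:t5 [compute-bound]
step 6: C[5]=4 → dur=4, Σ=50 | A=idle B=compute:t5 [compute-only]

end_cycle[5] = 46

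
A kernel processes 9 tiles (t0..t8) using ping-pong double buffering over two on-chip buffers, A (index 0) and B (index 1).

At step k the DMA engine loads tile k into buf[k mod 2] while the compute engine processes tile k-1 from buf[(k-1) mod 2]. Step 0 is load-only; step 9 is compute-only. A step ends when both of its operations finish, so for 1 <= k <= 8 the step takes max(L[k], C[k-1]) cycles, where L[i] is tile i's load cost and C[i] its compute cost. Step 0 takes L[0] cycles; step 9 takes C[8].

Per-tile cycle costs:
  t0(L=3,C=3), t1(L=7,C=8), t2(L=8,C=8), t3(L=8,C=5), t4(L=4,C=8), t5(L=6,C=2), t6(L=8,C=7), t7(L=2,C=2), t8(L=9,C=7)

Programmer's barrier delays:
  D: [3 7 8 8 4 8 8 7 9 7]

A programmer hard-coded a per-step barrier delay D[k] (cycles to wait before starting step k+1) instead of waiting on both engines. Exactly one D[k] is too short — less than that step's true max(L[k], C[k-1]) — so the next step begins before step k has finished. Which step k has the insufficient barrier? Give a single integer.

k=0 barrier L[0]=3→3c, D[0]=3 ok
k=1 barrier max(L[1]=7,C[0]=3)→7c, D[1]=7 ok
k=2 barrier max(L[2]=8,C[1]=8)→8c, D[2]=8 ok
k=3 barrier max(L[3]=8,C[2]=8)→8c, D[3]=8 ok
k=4 barrier max(L[4]=4,C[3]=5)→5c, D[4]=4 SHORT
k=5 barrier max(L[5]=6,C[4]=8)→8c, D[5]=8 ok
k=6 barrier max(L[6]=8,C[5]=2)→8c, D[6]=8 ok
k=7 barrier max(L[7]=2,C[6]=7)→7c, D[7]=7 ok
k=8 barrier max(L[8]=9,C[7]=2)→9c, D[8]=9 ok
k=9 barrier C[8]=7→7c, D[9]=7 ok

hazard at step 4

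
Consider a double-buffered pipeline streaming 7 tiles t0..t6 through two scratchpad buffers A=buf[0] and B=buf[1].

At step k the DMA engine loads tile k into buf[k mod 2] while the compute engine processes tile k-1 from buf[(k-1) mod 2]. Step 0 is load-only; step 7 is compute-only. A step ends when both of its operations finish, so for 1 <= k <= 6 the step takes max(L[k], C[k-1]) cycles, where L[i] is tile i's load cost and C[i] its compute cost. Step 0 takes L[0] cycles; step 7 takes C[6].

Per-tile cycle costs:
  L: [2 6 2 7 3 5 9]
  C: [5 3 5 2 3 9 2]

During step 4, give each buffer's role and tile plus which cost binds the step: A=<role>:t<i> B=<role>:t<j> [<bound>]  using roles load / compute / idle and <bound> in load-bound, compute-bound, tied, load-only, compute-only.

k=0 load=t0/2c comp=- wait=2 total=2
k=1 load=t1/6c comp=t0/5c wait=6 total=8
k=2 load=t2/2c comp=t1/3c wait=3 total=11
k=3 load=t3/7c comp=t2/5c wait=7 total=18
k=4 load=t4/3c comp=t3/2c wait=3 total=21
k=5 load=t5/5c comp=t4/3c wait=5 total=26
k=6 load=t6/9c comp=t5/9c wait=9 total=35
k=7 load=- comp=t6/2c wait=2 total=37

step 4: A=load:t4 B=compute:t3 [load-bound]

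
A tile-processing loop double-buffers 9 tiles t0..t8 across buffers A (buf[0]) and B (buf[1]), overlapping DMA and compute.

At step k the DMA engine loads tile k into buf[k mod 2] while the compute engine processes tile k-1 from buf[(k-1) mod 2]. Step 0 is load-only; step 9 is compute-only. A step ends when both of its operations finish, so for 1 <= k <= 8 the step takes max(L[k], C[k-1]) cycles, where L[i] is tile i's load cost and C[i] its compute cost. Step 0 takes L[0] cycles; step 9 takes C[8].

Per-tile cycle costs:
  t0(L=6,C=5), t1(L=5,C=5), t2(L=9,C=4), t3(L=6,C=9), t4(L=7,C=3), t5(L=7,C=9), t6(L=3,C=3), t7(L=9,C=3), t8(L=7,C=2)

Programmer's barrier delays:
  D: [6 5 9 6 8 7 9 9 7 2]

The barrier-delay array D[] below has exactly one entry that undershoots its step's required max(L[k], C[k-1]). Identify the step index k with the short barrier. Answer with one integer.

k=0 barrier L[0]=6→6c, D[0]=6 ok
k=1 barrier max(L[1]=5,C[0]=5)→5c, D[1]=5 ok
k=2 barrier max(L[2]=9,C[1]=5)→9c, D[2]=9 ok
k=3 barrier max(L[3]=6,C[2]=4)→6c, D[3]=6 ok
k=4 barrier max(L[4]=7,C[3]=9)→9c, D[4]=8 SHORT
k=5 barrier max(L[5]=7,C[4]=3)→7c, D[5]=7 ok
k=6 barrier max(L[6]=3,C[5]=9)→9c, D[6]=9 ok
k=7 barrier max(L[7]=9,C[6]=3)→9c, D[7]=9 ok
k=8 barrier max(L[8]=7,C[7]=3)→7c, D[8]=7 ok
k=9 barrier C[8]=2→2c, D[9]=2 ok

hazard at step 4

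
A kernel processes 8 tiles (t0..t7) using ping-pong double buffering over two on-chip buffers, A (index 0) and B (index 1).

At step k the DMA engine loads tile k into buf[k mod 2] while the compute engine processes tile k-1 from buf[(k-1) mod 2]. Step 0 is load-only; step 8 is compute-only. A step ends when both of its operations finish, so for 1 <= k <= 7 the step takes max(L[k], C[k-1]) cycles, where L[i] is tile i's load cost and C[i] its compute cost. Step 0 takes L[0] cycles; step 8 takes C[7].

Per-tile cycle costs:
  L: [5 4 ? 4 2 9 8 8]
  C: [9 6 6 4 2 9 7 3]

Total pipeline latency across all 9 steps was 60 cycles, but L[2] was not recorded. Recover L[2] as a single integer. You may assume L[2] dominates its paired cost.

L[2] = 7

step 0 → dur = L[0]=5 = 5
step 1 → dur = max(L[1]=4, C[0]=9) = 9
step 2 → dur = max(L[2]=?, C[1]=6) = L[2]  (unknown; binding)
step 3 → dur = max(L[3]=4, C[2]=6) = 6
step 4 → dur = max(L[4]=2, C[3]=4) = 4
step 5 → dur = max(L[5]=9, C[4]=2) = 9
step 6 → dur = max(L[6]=8, C[5]=9) = 9
step 7 → dur = max(L[7]=8, C[6]=7) = 8
step 8 → dur = C[7]=3 = 3
sum of known step durations = 53
dur[2] = total - known = 60 - 53 = 7
L[2] is the binding max in step 2, so L[2] = dur[2] = 7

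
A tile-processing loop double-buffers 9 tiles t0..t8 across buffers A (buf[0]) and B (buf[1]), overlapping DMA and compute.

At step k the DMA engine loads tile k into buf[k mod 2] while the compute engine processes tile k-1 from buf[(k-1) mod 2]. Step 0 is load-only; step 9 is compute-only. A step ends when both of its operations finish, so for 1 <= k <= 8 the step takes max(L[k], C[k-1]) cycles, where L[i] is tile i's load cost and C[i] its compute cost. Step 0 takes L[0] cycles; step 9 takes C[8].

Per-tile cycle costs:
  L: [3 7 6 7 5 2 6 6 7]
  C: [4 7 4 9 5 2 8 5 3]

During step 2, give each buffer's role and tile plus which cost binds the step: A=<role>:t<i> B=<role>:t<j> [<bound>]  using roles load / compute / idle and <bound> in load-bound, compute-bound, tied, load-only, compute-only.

step 0: L[0]=3 → dur=3, Σ=3 | A=load:t0 B=idle [load-only]
step 1: L[1]=7 C[0]=4 → dur=7, Σ=10 | A=compute:t0 B=load:t1 [load-bound]
step 2: L[2]=6 C[1]=7 → dur=7, Σ=17 | A=load:t2 B=compute:t1 [compute-bound]
step 3: L[3]=7 C[2]=4 → dur=7, Σ=24 | A=compute:t2 B=load:t3 [load-bound]
step 4: L[4]=5 C[3]=9 → dur=9, Σ=33 | A=load:t4 B=compute:t3 [compute-bound]
step 5: L[5]=2 C[4]=5 → dur=5, Σ=38 | A=compute:t4 B=load:t5 [compute-bound]
step 6: L[6]=6 C[5]=2 → dur=6, Σ=44 | A=load:t6 B=compute:t5 [load-bound]
step 7: L[7]=6 C[6]=8 → dur=8, Σ=52 | A=compute:t6 B=load:t7 [compute-bound]
step 8: L[8]=7 C[7]=5 → dur=7, Σ=59 | A=load:t8 B=compute:t7 [load-bound]
step 9: C[8]=3 → dur=3, Σ=62 | A=compute:t8 B=idle [compute-only]

step 2: A=load:t2 B=compute:t1 [compute-bound]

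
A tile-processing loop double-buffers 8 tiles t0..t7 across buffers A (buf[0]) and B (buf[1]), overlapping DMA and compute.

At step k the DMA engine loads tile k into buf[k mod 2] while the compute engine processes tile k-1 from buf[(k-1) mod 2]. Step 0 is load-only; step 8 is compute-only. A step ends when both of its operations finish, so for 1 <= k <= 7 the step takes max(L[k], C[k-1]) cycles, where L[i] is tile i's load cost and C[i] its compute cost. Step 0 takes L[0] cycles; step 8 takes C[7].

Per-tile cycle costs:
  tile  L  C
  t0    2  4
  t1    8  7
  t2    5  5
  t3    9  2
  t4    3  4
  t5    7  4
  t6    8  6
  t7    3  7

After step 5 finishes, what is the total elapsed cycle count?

[0] DMA t0→A (2c) ∥ CU idle ⇒ 2c, clock 2
[1] DMA t1→B (8c) ∥ CU A:t0 (4c) ⇒ 8c, clock 10
[2] DMA t2→A (5c) ∥ CU B:t1 (7c) ⇒ 7c, clock 17
[3] DMA t3→B (9c) ∥ CU A:t2 (5c) ⇒ 9c, clock 26
[4] DMA t4→A (3c) ∥ CU B:t3 (2c) ⇒ 3c, clock 29
[5] DMA t5→B (7c) ∥ CU A:t4 (4c) ⇒ 7c, clock 36
[6] DMA t6→A (8c) ∥ CU B:t5 (4c) ⇒ 8c, clock 44
[7] DMA t7→B (3c) ∥ CU A:t6 (6c) ⇒ 6c, clock 50
[8] DMA idle ∥ CU B:t7 (7c) ⇒ 7c, clock 57

end_cycle[5] = 36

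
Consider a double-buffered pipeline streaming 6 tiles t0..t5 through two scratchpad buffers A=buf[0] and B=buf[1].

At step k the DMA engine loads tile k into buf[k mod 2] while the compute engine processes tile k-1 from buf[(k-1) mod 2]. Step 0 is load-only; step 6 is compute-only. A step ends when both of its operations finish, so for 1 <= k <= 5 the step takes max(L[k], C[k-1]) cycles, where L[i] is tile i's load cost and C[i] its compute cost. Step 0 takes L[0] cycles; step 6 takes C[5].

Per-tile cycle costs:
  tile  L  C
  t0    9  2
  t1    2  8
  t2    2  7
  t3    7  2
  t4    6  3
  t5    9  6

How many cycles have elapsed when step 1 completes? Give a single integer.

  0. 9=9c; end=9; A:t0 B:-
  1. max(2,2)=2c; end=11; A:t0 B:t1
  2. max(2,8)=8c; end=19; A:t2 B:t1
  3. max(7,7)=7c; end=26; A:t2 B:t3
  4. max(6,2)=6c; end=32; A:t4 B:t3
  5. max(9,3)=9c; end=41; A:t4 B:t5
  6. 6=6c; end=47; A:t4 B:t5

end_cycle[1] = 11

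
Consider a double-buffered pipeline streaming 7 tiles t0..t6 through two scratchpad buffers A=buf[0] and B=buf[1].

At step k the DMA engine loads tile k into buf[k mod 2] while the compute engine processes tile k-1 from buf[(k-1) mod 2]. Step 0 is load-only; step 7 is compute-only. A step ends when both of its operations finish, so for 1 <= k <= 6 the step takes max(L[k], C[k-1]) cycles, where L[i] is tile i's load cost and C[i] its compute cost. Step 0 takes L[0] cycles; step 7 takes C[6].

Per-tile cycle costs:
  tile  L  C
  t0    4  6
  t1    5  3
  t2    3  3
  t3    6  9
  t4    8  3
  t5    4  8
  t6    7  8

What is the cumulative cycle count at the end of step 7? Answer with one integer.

k=0 load=t0/4c comp=- wait=4 total=4
k=1 load=t1/5c comp=t0/6c wait=6 total=10
k=2 load=t2/3c comp=t1/3c wait=3 total=13
k=3 load=t3/6c comp=t2/3c wait=6 total=19
k=4 load=t4/8c comp=t3/9c wait=9 total=28
k=5 load=t5/4c comp=t4/3c wait=4 total=32
k=6 load=t6/7c comp=t5/8c wait=8 total=40
k=7 load=- comp=t6/8c wait=8 total=48

end_cycle[7] = 48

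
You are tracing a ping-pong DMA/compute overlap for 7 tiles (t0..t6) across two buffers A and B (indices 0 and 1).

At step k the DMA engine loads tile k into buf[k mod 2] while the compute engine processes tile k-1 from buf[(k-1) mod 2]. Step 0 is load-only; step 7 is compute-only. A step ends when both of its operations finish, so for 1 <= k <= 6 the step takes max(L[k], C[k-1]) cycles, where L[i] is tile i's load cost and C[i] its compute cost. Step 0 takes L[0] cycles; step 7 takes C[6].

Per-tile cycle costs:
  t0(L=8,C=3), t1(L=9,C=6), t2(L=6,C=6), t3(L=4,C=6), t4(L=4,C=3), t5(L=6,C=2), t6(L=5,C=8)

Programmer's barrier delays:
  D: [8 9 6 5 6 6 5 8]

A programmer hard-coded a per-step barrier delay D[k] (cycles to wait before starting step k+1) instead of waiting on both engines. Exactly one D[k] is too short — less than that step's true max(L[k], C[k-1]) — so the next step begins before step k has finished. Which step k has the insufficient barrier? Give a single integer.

hazard at step 3

[0] required=L[0]=8=8 vs D=8 ok
[1] required=max(L[1]=9,C[0]=3)=9 vs D=9 ok
[2] required=max(L[2]=6,C[1]=6)=6 vs D=6 ok
[3] required=max(L[3]=4,C[2]=6)=6 vs D=5 SHORT
[4] required=max(L[4]=4,C[3]=6)=6 vs D=6 ok
[5] required=max(L[5]=6,C[4]=3)=6 vs D=6 ok
[6] required=max(L[6]=5,C[5]=2)=5 vs D=5 ok
[7] required=C[6]=8=8 vs D=8 ok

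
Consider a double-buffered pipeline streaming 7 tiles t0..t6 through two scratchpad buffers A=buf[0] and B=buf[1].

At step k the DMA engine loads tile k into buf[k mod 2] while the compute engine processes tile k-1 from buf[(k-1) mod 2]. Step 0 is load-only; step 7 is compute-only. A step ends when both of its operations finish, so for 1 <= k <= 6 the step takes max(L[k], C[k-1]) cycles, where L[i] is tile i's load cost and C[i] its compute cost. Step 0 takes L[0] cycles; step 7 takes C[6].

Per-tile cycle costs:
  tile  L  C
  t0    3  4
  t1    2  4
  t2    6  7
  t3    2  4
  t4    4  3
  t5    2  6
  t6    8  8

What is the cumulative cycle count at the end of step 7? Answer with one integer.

end_cycle[7] = 43

  0. 3=3c; end=3; A:t0 B:-
  1. max(2,4)=4c; end=7; A:t0 B:t1
  2. max(6,4)=6c; end=13; A:t2 B:t1
  3. max(2,7)=7c; end=20; A:t2 B:t3
  4. max(4,4)=4c; end=24; A:t4 B:t3
  5. max(2,3)=3c; end=27; A:t4 B:t5
  6. max(8,6)=8c; end=35; A:t6 B:t5
  7. 8=8c; end=43; A:t6 B:t5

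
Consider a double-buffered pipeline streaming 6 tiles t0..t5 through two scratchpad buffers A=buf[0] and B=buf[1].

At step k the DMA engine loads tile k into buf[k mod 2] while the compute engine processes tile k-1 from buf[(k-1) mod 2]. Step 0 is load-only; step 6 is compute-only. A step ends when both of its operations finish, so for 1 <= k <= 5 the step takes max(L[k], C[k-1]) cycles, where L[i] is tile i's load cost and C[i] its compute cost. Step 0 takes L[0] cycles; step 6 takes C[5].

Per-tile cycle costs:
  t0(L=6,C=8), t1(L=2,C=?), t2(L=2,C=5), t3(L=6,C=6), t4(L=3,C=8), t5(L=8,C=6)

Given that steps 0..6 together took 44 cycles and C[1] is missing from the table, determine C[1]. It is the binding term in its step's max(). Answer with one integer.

step 0 = dur = L[0]=6 = 6
step 1 = dur = max(L[1]=2, C[0]=8) = 8
step 2 = dur = max(L[2]=2, C[1]=?) = C[1]  (unknown; binding)
step 3 = dur = max(L[3]=6, C[2]=5) = 6
step 4 = dur = max(L[4]=3, C[3]=6) = 6
step 5 = dur = max(L[5]=8, C[4]=8) = 8
step 6 = dur = C[5]=6 = 6
sum of known step durations = 40
dur[2] = total - known = 44 - 40 = 4
C[1] is the binding max in step 2, so C[1] = dur[2] = 4

C[1] = 4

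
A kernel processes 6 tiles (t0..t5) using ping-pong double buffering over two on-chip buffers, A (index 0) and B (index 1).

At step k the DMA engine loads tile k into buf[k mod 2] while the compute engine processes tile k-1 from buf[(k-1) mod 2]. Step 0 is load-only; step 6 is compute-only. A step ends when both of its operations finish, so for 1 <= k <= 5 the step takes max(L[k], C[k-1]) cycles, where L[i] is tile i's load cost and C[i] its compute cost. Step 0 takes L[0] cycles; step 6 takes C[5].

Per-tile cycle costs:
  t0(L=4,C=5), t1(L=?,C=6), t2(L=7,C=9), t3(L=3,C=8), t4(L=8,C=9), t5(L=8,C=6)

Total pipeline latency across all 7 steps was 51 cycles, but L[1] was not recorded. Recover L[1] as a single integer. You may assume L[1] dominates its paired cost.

L[1] = 8

step 0 = dur = L[0]=4 = 4
step 1 = dur = max(L[1]=?, C[0]=5) = L[1]  (unknown; binding)
step 2 = dur = max(L[2]=7, C[1]=6) = 7
step 3 = dur = max(L[3]=3, C[2]=9) = 9
step 4 = dur = max(L[4]=8, C[3]=8) = 8
step 5 = dur = max(L[5]=8, C[4]=9) = 9
step 6 = dur = C[5]=6 = 6
sum of known step durations = 43
dur[1] = total - known = 51 - 43 = 8
L[1] is the binding max in step 1, so L[1] = dur[1] = 8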